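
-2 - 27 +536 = 507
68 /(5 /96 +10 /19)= 124032 /1055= 117.57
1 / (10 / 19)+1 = 29 / 10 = 2.90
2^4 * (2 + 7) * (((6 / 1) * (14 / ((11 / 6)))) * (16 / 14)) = 82944 / 11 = 7540.36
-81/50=-1.62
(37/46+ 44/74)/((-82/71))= -169051/139564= -1.21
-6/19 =-0.32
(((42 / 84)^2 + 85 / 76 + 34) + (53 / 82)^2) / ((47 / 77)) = 352036223 / 6004532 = 58.63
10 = 10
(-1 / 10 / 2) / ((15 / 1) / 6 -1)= -1 / 30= -0.03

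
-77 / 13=-5.92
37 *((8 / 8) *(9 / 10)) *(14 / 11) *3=6993 / 55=127.15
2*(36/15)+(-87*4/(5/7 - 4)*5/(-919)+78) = 8689818/105685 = 82.22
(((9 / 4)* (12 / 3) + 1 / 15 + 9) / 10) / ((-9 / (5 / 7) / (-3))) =271 / 630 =0.43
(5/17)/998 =5/16966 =0.00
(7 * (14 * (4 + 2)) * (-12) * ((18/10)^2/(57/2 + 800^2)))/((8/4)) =-571536/32001425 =-0.02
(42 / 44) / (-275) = -21 / 6050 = -0.00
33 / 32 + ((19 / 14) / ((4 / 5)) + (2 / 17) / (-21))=31097 / 11424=2.72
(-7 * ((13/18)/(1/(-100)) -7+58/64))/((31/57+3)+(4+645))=599963/714144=0.84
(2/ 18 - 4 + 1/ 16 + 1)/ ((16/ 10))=-2035/ 1152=-1.77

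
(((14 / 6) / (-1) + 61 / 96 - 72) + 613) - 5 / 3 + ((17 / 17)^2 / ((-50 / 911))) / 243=104501749 / 194400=537.56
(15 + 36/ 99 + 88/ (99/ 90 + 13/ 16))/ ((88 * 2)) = 103297/ 296208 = 0.35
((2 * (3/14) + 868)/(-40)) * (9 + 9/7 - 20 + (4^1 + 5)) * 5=30395/392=77.54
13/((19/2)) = 26/19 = 1.37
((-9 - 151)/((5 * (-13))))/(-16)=-2/13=-0.15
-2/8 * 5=-5/4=-1.25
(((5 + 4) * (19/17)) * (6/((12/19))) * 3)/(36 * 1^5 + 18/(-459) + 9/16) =233928/29803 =7.85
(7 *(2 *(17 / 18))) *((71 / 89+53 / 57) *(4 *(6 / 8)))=1042916 / 15219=68.53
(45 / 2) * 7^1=315 / 2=157.50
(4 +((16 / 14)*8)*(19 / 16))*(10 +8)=1872 / 7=267.43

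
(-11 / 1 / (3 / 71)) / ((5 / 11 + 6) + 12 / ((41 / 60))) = -352231 / 32493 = -10.84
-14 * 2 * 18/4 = -126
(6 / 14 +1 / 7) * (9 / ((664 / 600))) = 2700 / 581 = 4.65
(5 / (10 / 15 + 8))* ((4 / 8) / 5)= 3 / 52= 0.06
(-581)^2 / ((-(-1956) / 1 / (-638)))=-107681959 / 978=-110104.25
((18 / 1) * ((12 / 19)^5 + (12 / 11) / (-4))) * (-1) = 84440610 / 27237089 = 3.10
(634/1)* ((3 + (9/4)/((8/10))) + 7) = 64985/8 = 8123.12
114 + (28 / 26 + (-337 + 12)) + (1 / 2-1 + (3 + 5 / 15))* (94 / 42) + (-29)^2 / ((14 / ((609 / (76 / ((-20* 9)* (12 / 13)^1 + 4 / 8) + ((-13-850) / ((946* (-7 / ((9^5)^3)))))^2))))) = -203.58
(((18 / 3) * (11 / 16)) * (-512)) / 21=-704 / 7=-100.57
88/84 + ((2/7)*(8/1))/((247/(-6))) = 5146/5187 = 0.99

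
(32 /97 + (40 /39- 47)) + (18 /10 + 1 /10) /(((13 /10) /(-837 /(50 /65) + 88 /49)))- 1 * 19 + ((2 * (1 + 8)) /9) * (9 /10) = -611903755 /370734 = -1650.52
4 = 4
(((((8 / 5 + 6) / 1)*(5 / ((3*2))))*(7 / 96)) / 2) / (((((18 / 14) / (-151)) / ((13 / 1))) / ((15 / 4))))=-9137765 / 6912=-1322.01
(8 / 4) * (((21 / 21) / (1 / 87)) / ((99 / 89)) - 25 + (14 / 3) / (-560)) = 106.41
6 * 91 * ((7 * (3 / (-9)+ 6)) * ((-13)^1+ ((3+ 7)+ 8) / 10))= -1212848 / 5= -242569.60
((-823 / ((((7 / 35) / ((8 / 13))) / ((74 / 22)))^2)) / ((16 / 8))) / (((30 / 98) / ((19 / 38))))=-4416613040 / 61347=-71993.95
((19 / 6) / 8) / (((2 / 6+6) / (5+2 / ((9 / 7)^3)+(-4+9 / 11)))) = 11063 / 64152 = 0.17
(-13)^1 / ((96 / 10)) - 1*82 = -4001 / 48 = -83.35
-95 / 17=-5.59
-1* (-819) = 819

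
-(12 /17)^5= -248832 /1419857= -0.18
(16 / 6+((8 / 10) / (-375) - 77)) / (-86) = 139379 / 161250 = 0.86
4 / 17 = 0.24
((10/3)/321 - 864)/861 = -832022/829143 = -1.00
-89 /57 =-1.56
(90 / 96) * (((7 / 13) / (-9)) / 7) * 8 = -5 / 78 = -0.06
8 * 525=4200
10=10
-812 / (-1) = 812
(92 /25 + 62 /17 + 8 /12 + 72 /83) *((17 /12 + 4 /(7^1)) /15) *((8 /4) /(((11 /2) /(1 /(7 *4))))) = 39150478 /2566785375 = 0.02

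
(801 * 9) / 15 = 2403 / 5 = 480.60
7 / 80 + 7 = 567 / 80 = 7.09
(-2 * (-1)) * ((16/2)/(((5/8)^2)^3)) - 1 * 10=4038054/15625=258.44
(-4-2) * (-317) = 1902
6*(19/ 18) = 19/ 3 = 6.33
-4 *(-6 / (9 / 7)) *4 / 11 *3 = 224 / 11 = 20.36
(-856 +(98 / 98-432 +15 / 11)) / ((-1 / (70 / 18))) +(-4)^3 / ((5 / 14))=795382 / 165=4820.50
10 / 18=5 / 9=0.56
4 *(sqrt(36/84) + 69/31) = 11.52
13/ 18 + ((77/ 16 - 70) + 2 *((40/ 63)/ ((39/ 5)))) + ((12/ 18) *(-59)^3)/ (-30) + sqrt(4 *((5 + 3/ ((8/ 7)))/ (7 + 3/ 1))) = 4501.42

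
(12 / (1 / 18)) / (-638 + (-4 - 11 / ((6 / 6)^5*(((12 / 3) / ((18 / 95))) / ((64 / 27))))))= -30780 / 91661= -0.34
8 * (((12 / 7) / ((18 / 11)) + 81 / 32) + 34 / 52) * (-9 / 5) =-110931 / 1820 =-60.95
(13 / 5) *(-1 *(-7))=91 / 5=18.20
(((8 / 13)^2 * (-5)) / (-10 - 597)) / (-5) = -64 / 102583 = -0.00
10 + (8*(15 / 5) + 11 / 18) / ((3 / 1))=983 / 54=18.20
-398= -398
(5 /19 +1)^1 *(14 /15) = 112 /95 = 1.18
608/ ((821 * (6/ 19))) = 5776/ 2463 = 2.35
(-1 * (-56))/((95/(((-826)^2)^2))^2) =12134682162632276246214656/9025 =1344563120513271606228.77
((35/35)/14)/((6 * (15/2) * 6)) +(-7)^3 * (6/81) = -3557/140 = -25.41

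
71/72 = 0.99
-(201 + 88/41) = -8329/41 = -203.15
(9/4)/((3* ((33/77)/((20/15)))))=7/3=2.33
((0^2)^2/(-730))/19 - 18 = -18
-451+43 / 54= -24311 / 54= -450.20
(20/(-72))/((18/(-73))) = 365/324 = 1.13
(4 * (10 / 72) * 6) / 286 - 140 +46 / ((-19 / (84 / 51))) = -19950317 / 138567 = -143.98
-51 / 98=-0.52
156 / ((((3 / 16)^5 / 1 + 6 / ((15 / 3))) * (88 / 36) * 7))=7.60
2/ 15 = 0.13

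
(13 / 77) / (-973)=-13 / 74921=-0.00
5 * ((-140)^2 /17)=98000 /17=5764.71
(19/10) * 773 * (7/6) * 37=3803933/60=63398.88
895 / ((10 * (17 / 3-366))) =-537 / 2162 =-0.25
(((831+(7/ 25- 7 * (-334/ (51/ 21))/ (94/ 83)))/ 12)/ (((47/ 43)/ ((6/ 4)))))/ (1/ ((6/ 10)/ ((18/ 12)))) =1444135349/ 18776500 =76.91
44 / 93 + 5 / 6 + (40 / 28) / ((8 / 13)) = 3149 / 868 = 3.63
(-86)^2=7396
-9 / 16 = -0.56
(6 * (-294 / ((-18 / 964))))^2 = 8924958784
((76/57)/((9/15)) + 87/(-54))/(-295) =-11/5310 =-0.00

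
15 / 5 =3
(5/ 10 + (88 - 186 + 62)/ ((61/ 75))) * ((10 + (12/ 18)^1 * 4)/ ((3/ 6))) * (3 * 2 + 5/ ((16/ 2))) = -5376373/ 732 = -7344.77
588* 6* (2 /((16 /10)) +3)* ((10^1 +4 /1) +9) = 344862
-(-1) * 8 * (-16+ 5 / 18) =-1132 / 9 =-125.78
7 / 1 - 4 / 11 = 73 / 11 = 6.64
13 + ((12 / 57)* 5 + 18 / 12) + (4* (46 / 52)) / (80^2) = 12293237 / 790400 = 15.55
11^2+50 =171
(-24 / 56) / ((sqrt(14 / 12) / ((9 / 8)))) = -27 * sqrt(42) / 392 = -0.45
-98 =-98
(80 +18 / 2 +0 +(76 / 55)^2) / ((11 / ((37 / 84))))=3391679 / 931700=3.64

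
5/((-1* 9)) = -5/9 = -0.56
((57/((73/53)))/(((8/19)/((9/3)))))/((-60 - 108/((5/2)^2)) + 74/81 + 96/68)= -311993775/79310704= -3.93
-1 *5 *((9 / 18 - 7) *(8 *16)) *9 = 37440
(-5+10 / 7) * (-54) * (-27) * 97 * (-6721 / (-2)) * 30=-356446554750 / 7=-50920936392.86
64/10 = 32/5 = 6.40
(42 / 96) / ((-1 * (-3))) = 7 / 48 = 0.15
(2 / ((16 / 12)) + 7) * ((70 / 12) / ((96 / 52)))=26.86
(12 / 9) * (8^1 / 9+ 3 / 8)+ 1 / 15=473 / 270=1.75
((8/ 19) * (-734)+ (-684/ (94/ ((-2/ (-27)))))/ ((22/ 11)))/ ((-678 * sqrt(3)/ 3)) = 414337 * sqrt(3)/ 908181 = 0.79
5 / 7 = 0.71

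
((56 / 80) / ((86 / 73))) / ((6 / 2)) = 511 / 2580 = 0.20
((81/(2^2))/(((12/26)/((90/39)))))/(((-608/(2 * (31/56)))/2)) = -12555/34048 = -0.37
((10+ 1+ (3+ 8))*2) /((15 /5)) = 14.67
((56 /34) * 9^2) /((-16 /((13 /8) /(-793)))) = 567 /33184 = 0.02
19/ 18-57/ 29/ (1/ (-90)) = 92891/ 522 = 177.95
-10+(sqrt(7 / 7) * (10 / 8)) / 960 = -7679 / 768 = -10.00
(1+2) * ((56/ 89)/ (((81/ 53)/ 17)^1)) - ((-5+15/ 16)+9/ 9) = 925043/ 38448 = 24.06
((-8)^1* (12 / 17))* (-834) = 80064 / 17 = 4709.65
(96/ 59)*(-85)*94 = -13000.68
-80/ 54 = -40/ 27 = -1.48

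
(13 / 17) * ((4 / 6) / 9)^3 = 104 / 334611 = 0.00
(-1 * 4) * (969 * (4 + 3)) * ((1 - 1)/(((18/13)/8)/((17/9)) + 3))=0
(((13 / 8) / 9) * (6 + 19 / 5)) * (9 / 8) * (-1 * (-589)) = 375193 / 320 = 1172.48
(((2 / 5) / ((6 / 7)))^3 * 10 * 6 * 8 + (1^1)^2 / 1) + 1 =11426 / 225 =50.78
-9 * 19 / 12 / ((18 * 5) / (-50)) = 95 / 12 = 7.92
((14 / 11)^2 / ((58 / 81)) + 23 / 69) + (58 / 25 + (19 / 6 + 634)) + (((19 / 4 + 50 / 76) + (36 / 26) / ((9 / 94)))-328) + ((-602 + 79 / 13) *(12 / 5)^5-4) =-510512439710111 / 10834037500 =-47121.16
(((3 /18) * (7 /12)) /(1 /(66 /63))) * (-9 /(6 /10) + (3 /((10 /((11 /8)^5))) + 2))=-41543557 /35389440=-1.17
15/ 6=5/ 2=2.50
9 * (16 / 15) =48 / 5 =9.60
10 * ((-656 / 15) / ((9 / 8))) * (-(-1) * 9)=-10496 / 3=-3498.67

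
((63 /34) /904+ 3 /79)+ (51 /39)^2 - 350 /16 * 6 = -53141111219 /410356336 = -129.50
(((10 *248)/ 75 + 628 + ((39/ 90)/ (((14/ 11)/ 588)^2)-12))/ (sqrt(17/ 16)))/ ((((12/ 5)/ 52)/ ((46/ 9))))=3341915824 *sqrt(17)/ 1377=10006588.19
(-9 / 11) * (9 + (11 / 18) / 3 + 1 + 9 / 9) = -55 / 6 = -9.17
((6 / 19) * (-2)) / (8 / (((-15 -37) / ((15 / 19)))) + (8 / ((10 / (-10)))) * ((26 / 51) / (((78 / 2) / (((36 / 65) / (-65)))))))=430950 / 82267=5.24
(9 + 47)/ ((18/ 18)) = 56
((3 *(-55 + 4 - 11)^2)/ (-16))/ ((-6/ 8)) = 961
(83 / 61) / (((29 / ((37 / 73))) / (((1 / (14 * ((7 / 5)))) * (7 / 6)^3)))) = 107485 / 55787184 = 0.00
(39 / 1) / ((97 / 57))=2223 / 97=22.92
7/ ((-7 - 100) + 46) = -7/ 61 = -0.11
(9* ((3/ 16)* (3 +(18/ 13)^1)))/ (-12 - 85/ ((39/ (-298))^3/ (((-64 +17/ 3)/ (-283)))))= 5962065993/ 6288665424448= 0.00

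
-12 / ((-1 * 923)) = 12 / 923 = 0.01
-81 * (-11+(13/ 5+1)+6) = 567/ 5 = 113.40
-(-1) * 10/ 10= 1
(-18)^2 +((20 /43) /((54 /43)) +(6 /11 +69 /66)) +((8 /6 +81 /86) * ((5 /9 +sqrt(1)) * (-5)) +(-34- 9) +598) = 863.27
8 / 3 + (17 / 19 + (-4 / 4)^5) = 146 / 57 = 2.56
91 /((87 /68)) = 6188 /87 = 71.13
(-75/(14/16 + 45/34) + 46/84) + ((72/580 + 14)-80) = -181074851/1820910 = -99.44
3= 3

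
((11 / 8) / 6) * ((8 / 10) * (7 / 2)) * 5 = 77 / 24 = 3.21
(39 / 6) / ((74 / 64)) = 208 / 37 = 5.62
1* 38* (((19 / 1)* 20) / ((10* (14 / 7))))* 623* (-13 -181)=-87262364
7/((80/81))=567/80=7.09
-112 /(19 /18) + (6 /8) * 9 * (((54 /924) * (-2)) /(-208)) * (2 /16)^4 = -529010781687 /4985716736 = -106.11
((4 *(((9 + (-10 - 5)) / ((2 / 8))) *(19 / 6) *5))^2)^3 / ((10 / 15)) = 18499193143296000000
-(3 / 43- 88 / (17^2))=2917 / 12427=0.23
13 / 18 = 0.72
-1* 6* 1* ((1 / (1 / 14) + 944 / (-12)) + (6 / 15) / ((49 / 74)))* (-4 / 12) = -94172 / 735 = -128.13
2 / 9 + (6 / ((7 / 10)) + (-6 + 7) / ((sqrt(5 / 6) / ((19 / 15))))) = 19 * sqrt(30) / 75 + 554 / 63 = 10.18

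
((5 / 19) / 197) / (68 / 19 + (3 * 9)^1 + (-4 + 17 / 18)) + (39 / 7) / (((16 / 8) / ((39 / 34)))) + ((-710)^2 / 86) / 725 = 12416333602039 / 1100696767492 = 11.28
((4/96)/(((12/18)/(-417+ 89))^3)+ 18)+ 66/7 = -4962284.57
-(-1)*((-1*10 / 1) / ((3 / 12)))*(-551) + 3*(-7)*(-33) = 22733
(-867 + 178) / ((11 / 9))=-6201 / 11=-563.73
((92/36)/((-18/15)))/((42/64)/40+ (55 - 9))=-73600/1590327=-0.05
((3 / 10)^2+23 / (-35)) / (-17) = 397 / 11900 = 0.03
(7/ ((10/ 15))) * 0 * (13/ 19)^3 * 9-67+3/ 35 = -2342/ 35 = -66.91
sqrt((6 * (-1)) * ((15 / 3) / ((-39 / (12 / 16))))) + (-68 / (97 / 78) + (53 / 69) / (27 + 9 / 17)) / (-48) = 1.90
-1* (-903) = 903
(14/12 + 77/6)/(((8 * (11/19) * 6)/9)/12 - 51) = -2394/8677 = -0.28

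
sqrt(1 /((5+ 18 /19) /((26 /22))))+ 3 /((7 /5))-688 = -4801 /7+ sqrt(307021) /1243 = -685.41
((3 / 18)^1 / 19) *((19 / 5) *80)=8 / 3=2.67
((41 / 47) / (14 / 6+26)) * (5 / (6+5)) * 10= 1230 / 8789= 0.14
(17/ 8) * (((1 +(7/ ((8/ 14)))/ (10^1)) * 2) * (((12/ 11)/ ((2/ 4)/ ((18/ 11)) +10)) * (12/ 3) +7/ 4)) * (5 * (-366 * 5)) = -49116950205/ 261184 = -188054.97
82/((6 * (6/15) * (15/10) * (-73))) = -205/657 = -0.31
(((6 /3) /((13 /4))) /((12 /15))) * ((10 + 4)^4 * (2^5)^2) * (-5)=-1966899200 /13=-151299938.46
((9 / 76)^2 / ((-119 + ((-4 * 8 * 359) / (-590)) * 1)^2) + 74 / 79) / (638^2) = 40941027434231 / 17790772654452343744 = 0.00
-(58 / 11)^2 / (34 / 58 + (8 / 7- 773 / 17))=2902291 / 4566298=0.64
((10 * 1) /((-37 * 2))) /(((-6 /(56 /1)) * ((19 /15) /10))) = 7000 /703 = 9.96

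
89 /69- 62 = -4189 /69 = -60.71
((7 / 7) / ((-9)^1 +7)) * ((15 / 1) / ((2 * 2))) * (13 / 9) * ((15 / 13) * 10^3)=-3125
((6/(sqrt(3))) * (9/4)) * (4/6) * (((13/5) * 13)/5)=507 * sqrt(3)/25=35.13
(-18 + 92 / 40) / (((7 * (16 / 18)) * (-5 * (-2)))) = -1413 / 5600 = -0.25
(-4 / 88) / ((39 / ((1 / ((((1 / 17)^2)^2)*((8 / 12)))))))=-83521 / 572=-146.02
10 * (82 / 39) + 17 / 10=22.73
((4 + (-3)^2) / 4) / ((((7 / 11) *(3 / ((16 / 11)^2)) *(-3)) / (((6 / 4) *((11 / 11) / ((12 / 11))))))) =-104 / 63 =-1.65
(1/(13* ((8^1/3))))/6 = 1/208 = 0.00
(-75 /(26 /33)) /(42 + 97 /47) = -116325 /53846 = -2.16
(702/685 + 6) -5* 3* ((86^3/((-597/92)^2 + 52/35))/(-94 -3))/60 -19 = 21991914476487/858100165135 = 25.63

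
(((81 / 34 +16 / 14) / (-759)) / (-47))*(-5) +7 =59427023 / 8490174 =7.00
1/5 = 0.20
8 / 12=2 / 3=0.67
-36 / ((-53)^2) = -36 / 2809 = -0.01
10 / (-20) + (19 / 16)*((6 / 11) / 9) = -113 / 264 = -0.43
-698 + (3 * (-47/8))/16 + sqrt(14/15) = -89485/128 + sqrt(210)/15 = -698.14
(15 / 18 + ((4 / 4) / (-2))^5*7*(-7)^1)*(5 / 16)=1135 / 1536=0.74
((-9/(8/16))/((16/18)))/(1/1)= -81/4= -20.25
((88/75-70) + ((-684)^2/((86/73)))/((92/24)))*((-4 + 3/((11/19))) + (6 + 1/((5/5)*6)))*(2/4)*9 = 33859303157/9890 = 3423589.80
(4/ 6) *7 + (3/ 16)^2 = 3611/ 768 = 4.70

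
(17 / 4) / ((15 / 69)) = 391 / 20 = 19.55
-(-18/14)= 9/7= 1.29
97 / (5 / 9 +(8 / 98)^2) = 2096073 / 12149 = 172.53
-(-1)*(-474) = -474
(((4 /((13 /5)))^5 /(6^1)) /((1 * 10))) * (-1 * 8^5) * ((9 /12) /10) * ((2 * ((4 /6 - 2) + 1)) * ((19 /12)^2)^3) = 3010936384000 /812017791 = 3707.97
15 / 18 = 5 / 6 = 0.83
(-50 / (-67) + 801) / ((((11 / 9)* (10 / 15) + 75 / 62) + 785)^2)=150529859892 / 116295311334547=0.00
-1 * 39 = -39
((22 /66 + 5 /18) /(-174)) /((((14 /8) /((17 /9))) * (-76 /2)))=187 /1874502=0.00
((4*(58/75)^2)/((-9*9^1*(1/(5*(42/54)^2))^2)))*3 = -32307856/39858075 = -0.81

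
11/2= 5.50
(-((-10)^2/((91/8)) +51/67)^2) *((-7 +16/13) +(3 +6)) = -20352084486/69036331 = -294.80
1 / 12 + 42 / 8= 5.33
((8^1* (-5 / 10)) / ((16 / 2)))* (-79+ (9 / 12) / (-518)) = 163691 / 4144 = 39.50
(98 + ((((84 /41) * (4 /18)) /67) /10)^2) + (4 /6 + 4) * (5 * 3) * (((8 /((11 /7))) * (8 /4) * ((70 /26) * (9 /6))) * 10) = 7012152633290462 /242792839575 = 28881.22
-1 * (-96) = 96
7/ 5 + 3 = 22/ 5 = 4.40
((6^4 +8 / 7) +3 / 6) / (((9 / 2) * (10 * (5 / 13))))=74.97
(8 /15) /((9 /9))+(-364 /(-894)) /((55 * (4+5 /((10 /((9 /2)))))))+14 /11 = 1110778 /614625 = 1.81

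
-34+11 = -23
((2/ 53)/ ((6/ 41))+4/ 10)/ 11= 523/ 8745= 0.06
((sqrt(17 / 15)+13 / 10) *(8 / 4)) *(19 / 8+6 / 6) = 9 *sqrt(255) / 20+351 / 40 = 15.96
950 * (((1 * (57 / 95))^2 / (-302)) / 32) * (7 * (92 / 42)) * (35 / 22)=-45885 / 53152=-0.86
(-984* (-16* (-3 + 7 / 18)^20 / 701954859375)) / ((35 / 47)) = 5331370607951421104811591417856806727 / 815635475571837732678006053760000000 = 6.54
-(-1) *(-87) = -87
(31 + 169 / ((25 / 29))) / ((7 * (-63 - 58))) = -516 / 1925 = -0.27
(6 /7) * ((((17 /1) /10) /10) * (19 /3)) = 323 /350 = 0.92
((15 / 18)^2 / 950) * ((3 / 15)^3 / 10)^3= 1 / 2671875000000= 0.00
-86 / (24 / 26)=-559 / 6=-93.17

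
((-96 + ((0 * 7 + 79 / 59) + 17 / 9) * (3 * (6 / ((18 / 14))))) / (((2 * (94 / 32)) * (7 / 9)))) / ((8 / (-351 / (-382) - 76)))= 386906690 / 3707501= 104.36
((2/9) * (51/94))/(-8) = -17/1128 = -0.02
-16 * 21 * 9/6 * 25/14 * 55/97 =-510.31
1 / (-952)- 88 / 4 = -20945 / 952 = -22.00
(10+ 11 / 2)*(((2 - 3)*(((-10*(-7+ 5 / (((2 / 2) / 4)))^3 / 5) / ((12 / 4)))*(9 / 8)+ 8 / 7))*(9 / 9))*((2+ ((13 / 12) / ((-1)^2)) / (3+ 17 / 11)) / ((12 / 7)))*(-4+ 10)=383897893 / 1920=199946.82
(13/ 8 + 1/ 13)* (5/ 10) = 177/ 208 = 0.85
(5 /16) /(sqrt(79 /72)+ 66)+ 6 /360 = 402653 /18813180 - 15*sqrt(158) /2508424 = 0.02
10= 10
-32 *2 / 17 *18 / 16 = -72 / 17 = -4.24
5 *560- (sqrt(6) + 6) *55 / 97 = 271270 / 97- 55 *sqrt(6) / 97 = 2795.21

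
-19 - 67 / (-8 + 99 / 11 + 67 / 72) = -7465 / 139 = -53.71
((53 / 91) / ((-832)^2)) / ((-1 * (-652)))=53 / 41071034368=0.00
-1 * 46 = -46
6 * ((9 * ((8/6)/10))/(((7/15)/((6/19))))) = 648/133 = 4.87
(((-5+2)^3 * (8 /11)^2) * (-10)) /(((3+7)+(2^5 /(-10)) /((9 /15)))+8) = 25920 /2299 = 11.27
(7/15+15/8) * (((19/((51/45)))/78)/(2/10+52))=26695/2768688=0.01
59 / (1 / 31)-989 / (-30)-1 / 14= 195499 / 105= 1861.90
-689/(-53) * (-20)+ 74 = -186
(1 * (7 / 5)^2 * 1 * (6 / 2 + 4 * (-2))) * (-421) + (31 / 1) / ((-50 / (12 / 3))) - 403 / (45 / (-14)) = 955957 / 225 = 4248.70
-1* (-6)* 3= 18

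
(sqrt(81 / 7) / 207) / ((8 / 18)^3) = 0.19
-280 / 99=-2.83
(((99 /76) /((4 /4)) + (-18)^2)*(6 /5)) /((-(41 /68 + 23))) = -840582 /50825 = -16.54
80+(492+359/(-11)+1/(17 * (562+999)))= 157444032/291907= 539.36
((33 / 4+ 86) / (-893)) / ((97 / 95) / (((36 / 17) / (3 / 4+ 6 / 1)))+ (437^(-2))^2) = -14472497819260 / 446284614786031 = -0.03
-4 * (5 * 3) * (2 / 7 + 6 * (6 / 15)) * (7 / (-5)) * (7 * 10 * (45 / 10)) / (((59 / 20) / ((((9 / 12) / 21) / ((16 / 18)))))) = 967.88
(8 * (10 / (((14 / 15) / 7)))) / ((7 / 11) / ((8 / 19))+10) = 52800 / 1013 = 52.12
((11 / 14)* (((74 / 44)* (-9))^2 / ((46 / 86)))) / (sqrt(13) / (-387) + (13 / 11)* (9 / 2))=20298342339* sqrt(13) / 660158458778 + 6427193306067 / 101562839812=63.39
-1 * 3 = -3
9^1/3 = 3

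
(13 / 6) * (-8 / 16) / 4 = -13 / 48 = -0.27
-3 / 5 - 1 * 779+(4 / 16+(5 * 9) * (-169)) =-167687 / 20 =-8384.35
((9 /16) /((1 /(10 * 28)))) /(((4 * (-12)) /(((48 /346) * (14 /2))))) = -2205 /692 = -3.19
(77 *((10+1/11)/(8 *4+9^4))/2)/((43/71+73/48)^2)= 4512219264/346257826337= 0.01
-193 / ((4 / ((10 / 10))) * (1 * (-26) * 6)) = 0.31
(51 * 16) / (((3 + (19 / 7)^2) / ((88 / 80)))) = 54978 / 635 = 86.58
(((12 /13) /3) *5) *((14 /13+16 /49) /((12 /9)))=13410 /8281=1.62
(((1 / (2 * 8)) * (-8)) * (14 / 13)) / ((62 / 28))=-98 / 403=-0.24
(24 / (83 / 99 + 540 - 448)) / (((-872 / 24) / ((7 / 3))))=-2376 / 143117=-0.02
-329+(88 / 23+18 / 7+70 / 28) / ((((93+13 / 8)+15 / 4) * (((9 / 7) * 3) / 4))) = -53581781 / 162909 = -328.91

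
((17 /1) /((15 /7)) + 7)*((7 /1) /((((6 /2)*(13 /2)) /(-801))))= -279104 /65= -4293.91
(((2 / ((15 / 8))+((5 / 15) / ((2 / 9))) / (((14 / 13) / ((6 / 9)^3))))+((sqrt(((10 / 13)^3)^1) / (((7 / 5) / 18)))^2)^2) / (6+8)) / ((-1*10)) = -1476610753748471 / 36505880488350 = -40.45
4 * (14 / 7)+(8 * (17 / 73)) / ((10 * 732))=534377 / 66795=8.00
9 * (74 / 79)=666 / 79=8.43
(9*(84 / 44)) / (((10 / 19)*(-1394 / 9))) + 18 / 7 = 2533887 / 1073380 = 2.36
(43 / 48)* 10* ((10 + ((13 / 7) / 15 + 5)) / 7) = 17071 / 882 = 19.35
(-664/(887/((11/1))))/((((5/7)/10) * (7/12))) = -175296/887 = -197.63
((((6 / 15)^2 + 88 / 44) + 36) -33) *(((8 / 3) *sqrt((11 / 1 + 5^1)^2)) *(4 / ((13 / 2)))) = 44032 / 325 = 135.48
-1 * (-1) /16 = 1 /16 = 0.06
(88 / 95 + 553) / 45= 5847 / 475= 12.31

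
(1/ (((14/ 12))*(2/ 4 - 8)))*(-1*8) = 32/ 35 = 0.91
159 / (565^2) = 159 / 319225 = 0.00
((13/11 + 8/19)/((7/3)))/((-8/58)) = -29145/5852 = -4.98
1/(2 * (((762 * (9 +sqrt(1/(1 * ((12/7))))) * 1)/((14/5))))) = 126/612775 - 7 * sqrt(21)/1838325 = 0.00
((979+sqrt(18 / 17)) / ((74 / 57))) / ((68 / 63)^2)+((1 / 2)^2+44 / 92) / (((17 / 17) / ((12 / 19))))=678699*sqrt(34) / 5816992+96856458135 / 149530912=648.42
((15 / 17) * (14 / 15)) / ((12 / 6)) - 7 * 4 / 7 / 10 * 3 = -67 / 85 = -0.79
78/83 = 0.94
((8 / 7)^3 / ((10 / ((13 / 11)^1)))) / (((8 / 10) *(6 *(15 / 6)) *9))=832 / 509355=0.00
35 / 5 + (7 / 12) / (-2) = 6.71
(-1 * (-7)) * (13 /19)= 91 /19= 4.79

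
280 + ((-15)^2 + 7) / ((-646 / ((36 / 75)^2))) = 56508296 / 201875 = 279.92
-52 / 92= -13 / 23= -0.57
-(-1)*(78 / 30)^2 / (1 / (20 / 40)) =169 / 50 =3.38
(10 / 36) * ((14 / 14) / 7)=5 / 126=0.04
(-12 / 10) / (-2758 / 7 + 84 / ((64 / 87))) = 96 / 22385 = 0.00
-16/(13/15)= -240/13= -18.46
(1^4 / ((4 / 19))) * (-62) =-589 / 2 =-294.50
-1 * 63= -63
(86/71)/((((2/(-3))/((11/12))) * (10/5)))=-473/568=-0.83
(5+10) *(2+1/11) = 345/11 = 31.36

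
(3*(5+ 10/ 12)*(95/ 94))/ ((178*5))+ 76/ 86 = 1300227/ 1438952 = 0.90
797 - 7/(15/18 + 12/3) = 23071/29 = 795.55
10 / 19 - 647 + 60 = -11143 / 19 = -586.47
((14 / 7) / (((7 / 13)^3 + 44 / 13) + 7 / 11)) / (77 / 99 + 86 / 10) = 1087515 / 21300028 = 0.05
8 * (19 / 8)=19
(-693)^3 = -332812557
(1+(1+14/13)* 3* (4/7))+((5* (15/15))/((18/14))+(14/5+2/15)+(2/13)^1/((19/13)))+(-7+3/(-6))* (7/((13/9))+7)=-462989/5985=-77.36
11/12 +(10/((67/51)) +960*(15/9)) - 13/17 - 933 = 9222673/13668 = 674.76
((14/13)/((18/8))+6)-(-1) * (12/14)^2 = 7.21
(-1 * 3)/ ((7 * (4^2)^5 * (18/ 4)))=-1/ 11010048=-0.00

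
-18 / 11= -1.64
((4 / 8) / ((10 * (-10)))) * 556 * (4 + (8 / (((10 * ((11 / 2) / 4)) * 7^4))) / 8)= -36711568 / 3301375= -11.12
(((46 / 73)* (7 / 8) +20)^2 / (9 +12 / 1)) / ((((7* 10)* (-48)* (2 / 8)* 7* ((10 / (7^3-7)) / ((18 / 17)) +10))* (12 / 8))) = -0.00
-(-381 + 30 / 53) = 20163 / 53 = 380.43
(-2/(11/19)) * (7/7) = -38/11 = -3.45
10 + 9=19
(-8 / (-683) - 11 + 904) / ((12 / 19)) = 3862871 / 2732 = 1413.94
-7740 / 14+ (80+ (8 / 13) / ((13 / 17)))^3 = 17807922080082 / 33787663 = 527053.97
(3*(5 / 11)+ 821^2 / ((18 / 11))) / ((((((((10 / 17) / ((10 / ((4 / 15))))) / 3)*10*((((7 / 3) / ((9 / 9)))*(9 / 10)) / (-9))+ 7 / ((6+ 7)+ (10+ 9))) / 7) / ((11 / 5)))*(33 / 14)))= 13029221.45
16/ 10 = 8/ 5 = 1.60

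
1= 1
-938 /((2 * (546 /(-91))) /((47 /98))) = 3149 /84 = 37.49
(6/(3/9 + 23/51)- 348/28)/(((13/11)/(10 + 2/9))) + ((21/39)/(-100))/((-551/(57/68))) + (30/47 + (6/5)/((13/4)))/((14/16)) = -101669239513/2530273200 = -40.18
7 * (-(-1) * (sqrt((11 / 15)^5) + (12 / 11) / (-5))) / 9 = -28 / 165 + 847 * sqrt(165) / 30375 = 0.19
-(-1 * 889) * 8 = 7112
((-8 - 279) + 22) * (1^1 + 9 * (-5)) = 11660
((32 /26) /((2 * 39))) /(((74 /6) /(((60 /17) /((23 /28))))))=13440 /2444923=0.01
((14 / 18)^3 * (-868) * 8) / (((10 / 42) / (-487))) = 6682739.86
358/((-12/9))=-537/2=-268.50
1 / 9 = 0.11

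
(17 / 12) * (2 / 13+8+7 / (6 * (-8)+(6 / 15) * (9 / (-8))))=50447 / 4446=11.35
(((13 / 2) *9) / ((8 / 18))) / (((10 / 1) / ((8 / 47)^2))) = 4212 / 11045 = 0.38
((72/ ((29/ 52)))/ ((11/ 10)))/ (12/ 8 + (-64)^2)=14976/ 522841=0.03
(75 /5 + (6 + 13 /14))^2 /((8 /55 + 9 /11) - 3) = -5183695 /21952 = -236.14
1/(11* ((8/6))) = 3/44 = 0.07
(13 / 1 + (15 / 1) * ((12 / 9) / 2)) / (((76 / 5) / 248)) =7130 / 19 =375.26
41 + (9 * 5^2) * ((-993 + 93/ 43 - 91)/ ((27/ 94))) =-109314361/ 129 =-847398.15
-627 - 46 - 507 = -1180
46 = 46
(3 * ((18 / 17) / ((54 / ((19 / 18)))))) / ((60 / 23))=437 / 18360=0.02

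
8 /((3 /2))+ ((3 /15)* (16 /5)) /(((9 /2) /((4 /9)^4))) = 7881392 /1476225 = 5.34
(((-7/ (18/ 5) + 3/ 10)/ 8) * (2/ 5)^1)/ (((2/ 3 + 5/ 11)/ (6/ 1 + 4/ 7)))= -253/ 525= -0.48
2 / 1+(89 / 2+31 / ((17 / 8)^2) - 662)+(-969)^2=542367667 / 578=938352.37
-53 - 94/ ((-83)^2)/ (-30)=-5476708/ 103335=-53.00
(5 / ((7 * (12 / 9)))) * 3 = 45 / 28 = 1.61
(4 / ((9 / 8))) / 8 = 4 / 9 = 0.44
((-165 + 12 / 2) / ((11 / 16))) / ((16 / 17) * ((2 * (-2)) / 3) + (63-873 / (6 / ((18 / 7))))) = 454104 / 613393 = 0.74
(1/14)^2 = 1/196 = 0.01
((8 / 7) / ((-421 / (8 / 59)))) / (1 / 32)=-0.01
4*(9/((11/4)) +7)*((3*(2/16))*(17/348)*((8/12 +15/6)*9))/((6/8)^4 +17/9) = 9.73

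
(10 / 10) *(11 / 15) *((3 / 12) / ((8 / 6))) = 11 / 80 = 0.14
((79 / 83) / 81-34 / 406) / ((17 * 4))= -49127 / 46402146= -0.00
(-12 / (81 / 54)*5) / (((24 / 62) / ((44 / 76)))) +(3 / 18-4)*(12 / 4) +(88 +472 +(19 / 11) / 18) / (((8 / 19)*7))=25008451 / 210672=118.71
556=556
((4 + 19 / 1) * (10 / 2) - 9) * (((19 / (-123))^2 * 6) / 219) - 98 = -108156334 / 1104417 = -97.93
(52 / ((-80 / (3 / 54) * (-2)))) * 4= 13 / 180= 0.07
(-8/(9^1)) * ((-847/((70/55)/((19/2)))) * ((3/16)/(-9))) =-25289/216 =-117.08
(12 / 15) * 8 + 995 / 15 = 1091 / 15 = 72.73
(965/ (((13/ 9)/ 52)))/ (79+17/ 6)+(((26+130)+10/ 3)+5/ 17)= 14627671/ 25041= 584.15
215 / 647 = 0.33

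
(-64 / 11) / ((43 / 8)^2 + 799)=-4096 / 582835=-0.01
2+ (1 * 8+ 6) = 16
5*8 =40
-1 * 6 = -6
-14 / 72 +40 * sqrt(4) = 2873 / 36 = 79.81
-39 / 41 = -0.95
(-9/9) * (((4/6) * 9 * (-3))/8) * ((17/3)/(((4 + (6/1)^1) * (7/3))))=153/280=0.55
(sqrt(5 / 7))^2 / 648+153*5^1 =3470045 / 4536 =765.00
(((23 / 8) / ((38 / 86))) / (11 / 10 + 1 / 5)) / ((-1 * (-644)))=215 / 27664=0.01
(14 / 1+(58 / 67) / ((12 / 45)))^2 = 5340721 / 17956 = 297.43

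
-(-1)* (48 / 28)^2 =2.94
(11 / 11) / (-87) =-1 / 87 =-0.01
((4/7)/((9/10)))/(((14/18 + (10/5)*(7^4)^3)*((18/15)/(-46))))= -184/209280262485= -0.00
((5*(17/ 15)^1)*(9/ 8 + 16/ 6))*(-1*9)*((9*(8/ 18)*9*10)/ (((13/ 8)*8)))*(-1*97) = 519435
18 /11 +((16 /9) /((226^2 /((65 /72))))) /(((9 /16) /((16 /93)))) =15582689594 /9522698823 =1.64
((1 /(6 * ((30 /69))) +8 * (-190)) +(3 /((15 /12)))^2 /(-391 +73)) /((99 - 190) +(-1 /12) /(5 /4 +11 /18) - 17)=1618866931 /115100100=14.06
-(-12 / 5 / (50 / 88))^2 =-278784 / 15625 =-17.84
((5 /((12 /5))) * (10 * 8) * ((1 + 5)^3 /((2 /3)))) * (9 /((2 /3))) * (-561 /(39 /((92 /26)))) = -6270858000 /169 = -37105668.64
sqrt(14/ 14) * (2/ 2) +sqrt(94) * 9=1 +9 * sqrt(94)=88.26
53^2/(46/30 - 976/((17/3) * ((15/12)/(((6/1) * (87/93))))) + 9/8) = -177641160/48741199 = -3.64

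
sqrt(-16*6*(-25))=20*sqrt(6)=48.99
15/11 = 1.36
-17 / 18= -0.94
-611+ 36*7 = -359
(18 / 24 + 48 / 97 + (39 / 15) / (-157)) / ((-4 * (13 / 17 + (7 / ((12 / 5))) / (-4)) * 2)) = -19079661 / 4416410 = -4.32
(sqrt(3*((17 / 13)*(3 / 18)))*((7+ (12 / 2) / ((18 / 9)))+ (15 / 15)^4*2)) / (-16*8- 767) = -6*sqrt(442) / 11635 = -0.01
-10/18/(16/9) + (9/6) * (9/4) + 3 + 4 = 161/16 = 10.06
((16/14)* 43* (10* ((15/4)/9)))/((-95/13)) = -11180/399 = -28.02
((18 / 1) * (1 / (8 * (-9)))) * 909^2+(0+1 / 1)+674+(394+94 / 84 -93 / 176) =-759530437 / 3696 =-205500.66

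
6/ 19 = 0.32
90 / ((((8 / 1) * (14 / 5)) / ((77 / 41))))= 2475 / 328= 7.55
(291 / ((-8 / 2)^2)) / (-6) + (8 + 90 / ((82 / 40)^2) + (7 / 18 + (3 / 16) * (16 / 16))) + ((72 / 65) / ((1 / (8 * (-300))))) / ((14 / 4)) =-32275144673 / 44055648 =-732.60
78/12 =13/2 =6.50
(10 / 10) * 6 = 6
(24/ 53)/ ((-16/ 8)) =-12/ 53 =-0.23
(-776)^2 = 602176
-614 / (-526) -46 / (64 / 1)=3775 / 8416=0.45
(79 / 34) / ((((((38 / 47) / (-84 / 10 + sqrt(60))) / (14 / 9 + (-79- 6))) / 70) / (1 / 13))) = 136634687 / 12597- 97596205 * sqrt(15) / 37791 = 844.53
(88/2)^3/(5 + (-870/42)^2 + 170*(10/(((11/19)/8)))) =22957088/6447785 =3.56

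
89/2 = 44.50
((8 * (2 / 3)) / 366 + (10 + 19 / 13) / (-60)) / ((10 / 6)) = -25187 / 237900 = -0.11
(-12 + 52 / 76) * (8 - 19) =2365 / 19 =124.47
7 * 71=497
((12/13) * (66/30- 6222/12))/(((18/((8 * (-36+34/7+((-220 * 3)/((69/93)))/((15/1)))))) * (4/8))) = 38316.22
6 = 6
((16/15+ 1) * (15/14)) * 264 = 4092/7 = 584.57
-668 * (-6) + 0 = 4008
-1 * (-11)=11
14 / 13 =1.08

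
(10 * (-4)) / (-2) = 20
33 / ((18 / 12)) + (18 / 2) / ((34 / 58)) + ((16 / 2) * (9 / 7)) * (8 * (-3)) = -209.50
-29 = -29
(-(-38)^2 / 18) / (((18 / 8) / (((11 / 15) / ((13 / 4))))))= -127072 / 15795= -8.05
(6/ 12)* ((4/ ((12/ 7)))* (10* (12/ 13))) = 140/ 13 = 10.77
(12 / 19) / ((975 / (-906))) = -0.59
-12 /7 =-1.71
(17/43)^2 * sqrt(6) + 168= 289 * sqrt(6)/1849 + 168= 168.38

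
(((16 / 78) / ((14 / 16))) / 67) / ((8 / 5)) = 40 / 18291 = 0.00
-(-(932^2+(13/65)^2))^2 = -471567326791201/625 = -754507722865.92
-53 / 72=-0.74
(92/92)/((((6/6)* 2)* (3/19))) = 19/6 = 3.17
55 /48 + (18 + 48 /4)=31.15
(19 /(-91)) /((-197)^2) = -19 /3531619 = -0.00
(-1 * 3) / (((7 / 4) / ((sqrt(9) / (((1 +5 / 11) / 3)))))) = -297 / 28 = -10.61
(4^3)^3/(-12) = -65536/3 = -21845.33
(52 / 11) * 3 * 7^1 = 1092 / 11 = 99.27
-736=-736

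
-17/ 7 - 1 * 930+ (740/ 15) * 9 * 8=18337/ 7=2619.57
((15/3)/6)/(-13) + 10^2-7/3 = 97.60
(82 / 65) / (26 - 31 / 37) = 3034 / 60515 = 0.05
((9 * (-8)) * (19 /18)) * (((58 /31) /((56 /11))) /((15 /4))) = -24244 /3255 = -7.45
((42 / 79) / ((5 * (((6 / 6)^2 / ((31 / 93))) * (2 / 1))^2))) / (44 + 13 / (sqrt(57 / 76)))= 77 / 1013570 - 91 * sqrt(3) / 6081420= 0.00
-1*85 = -85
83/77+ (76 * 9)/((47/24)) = 1267933/3619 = 350.35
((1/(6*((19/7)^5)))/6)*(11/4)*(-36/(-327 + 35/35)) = 184877/3228833096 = 0.00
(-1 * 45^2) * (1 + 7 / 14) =-6075 / 2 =-3037.50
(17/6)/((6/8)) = 34/9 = 3.78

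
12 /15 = 4 /5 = 0.80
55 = 55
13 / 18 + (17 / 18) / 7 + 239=1679 / 7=239.86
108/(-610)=-54/305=-0.18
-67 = -67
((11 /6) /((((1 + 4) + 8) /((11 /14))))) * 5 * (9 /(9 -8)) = 1815 /364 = 4.99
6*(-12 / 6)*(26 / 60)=-26 / 5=-5.20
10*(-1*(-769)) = 7690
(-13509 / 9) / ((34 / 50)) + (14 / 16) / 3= -2207.06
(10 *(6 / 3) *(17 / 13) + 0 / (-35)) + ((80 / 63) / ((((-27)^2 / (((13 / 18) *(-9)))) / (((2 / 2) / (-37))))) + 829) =18891113743 / 22090887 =855.15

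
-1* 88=-88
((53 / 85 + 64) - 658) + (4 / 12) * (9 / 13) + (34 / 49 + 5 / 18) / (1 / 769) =150145733 / 974610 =154.06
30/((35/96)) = 576/7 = 82.29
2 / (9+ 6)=2 / 15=0.13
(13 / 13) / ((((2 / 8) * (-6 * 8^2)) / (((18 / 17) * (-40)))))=15 / 34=0.44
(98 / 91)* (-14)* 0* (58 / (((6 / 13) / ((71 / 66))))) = 0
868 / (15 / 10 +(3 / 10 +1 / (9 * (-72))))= 482.64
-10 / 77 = -0.13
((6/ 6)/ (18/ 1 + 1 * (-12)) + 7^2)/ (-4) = -12.29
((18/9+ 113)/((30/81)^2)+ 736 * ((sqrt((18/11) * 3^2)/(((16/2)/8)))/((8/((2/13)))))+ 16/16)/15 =552 * sqrt(22)/715+ 16787/300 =59.58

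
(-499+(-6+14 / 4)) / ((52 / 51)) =-51153 / 104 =-491.86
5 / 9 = 0.56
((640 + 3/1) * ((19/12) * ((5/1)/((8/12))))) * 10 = 305425/4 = 76356.25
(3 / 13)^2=9 / 169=0.05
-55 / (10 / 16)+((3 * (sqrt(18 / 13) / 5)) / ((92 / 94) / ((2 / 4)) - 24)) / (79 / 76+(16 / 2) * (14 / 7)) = -88 - 8037 * sqrt(26) / 21801325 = -88.00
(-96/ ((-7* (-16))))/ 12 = -1/ 14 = -0.07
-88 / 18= -44 / 9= -4.89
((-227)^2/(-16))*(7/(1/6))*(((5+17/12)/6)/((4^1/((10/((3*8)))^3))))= -3471766375/1327104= -2616.05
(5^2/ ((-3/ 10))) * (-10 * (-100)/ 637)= -250000/ 1911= -130.82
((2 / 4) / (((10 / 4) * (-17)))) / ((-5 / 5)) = 1 / 85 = 0.01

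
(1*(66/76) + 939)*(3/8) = 352.45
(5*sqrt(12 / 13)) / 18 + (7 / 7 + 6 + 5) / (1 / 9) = 5*sqrt(39) / 117 + 108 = 108.27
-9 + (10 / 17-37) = -772 / 17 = -45.41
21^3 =9261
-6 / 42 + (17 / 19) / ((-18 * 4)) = -1487 / 9576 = -0.16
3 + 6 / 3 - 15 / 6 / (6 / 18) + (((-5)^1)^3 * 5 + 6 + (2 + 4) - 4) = -1239 / 2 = -619.50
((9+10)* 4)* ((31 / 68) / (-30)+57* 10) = 22092611 / 510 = 43318.85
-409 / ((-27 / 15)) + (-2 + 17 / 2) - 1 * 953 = -12947 / 18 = -719.28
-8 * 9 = -72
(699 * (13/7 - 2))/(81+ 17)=-1.02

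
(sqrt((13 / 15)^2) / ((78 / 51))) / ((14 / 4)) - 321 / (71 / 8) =-268433 / 7455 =-36.01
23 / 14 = 1.64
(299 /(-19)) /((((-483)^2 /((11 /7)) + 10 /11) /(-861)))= 2831829 /31027627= 0.09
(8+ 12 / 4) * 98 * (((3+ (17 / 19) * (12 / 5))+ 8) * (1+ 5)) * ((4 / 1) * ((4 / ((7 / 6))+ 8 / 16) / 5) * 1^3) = 25389672 / 95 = 267259.71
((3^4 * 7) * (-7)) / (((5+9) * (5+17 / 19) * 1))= -1539 / 32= -48.09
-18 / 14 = -9 / 7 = -1.29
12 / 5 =2.40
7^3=343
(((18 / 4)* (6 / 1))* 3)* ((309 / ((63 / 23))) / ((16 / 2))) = 63963 / 56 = 1142.20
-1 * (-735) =735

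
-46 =-46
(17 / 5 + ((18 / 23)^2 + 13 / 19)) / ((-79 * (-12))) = 59008 / 11910435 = 0.00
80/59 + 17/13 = 2043/767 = 2.66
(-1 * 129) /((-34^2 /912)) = 29412 /289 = 101.77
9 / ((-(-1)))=9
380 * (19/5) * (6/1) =8664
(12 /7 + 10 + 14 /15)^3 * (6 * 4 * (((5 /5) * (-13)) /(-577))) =243572113408 /222649875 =1093.97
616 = 616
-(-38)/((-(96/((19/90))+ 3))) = -722/8697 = -0.08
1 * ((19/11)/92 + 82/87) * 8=169274/22011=7.69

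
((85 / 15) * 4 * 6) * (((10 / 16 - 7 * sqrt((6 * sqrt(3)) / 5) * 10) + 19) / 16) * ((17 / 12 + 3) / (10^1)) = -305.19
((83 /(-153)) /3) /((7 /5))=-415 /3213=-0.13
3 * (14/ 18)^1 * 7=49/ 3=16.33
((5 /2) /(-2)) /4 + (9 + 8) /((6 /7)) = 937 /48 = 19.52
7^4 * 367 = 881167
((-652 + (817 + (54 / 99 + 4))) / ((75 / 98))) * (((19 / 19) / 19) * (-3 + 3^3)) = 292432 / 1045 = 279.84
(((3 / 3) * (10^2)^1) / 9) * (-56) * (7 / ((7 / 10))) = -56000 / 9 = -6222.22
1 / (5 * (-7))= -1 / 35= -0.03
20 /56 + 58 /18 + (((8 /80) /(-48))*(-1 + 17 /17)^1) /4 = 451 /126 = 3.58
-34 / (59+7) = -17 / 33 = -0.52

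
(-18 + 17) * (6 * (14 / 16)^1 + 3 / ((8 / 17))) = -93 / 8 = -11.62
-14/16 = -7/8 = -0.88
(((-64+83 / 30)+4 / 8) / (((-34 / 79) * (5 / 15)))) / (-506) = -71969 / 86020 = -0.84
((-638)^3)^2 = 67441011031941184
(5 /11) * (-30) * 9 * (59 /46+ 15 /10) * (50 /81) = -160000 /759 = -210.80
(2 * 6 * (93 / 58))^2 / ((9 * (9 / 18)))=69192 / 841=82.27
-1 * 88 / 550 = -4 / 25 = -0.16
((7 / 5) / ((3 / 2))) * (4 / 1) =56 / 15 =3.73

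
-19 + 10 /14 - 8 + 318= 2042 /7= 291.71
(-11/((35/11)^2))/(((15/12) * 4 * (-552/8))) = 1331/422625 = 0.00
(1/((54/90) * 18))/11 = 5/594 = 0.01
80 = 80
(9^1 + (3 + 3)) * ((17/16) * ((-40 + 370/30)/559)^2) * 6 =585565/2499848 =0.23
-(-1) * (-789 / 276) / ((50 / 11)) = -2893 / 4600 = -0.63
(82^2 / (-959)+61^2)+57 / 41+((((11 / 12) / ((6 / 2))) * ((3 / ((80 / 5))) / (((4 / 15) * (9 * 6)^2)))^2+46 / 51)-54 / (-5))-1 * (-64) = 196126777198899106457 / 51733737933373440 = 3791.08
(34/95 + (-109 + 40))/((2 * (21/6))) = -6521/665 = -9.81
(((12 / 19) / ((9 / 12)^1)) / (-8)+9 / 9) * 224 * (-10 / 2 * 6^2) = -685440 / 19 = -36075.79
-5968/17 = -351.06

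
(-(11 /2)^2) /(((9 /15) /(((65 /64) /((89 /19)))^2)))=-922761125 /389332992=-2.37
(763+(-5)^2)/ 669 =1.18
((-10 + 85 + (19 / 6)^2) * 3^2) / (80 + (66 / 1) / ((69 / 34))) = 70403 / 10352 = 6.80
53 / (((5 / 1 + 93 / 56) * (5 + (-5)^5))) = -371 / 145470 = -0.00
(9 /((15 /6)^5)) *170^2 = 332928 /125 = 2663.42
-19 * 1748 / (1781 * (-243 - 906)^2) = -33212 / 2351277981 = -0.00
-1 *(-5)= 5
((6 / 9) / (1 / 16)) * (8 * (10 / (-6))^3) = -32000 / 81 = -395.06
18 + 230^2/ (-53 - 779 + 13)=-38158/ 819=-46.59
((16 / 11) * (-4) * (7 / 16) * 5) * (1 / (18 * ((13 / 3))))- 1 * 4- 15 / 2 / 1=-10007 / 858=-11.66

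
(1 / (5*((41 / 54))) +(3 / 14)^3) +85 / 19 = 50734709 / 10687880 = 4.75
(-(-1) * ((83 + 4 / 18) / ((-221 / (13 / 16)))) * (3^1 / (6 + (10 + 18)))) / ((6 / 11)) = -8239 / 166464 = -0.05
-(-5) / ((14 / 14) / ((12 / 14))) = 30 / 7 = 4.29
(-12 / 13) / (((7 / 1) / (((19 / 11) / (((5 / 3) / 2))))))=-1368 / 5005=-0.27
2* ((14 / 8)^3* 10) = 1715 / 16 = 107.19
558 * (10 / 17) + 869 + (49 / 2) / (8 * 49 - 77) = 1831889 / 1530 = 1197.31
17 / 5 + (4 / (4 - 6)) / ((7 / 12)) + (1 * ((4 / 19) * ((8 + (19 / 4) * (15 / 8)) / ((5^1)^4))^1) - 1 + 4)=1979787 / 665000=2.98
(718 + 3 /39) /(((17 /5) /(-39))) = -140025 /17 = -8236.76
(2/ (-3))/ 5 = -2/ 15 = -0.13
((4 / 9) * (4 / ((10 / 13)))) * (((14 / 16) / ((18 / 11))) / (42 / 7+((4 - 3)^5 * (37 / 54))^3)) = 0.20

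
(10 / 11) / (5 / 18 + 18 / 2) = 180 / 1837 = 0.10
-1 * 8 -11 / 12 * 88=-266 / 3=-88.67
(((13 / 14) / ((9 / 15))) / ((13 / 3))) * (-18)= -45 / 7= -6.43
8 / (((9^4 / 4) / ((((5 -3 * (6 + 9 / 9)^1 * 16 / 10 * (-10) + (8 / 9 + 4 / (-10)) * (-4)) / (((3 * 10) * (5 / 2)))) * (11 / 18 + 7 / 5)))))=44184272 / 996451875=0.04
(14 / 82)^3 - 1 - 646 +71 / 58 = -2581416161 / 3997418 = -645.77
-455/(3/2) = -910/3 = -303.33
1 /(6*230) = 1 /1380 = 0.00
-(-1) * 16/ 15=16/ 15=1.07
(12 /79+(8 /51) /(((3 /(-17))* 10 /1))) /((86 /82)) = 9184 /152865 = 0.06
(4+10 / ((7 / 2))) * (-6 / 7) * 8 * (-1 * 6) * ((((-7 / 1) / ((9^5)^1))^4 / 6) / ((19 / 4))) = 50176 / 25666182635786849691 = 0.00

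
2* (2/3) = 4/3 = 1.33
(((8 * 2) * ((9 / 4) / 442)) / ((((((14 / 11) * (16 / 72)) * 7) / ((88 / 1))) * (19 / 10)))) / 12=32670 / 205751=0.16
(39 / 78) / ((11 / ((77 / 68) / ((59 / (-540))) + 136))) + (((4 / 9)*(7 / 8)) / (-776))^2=12292885235273 / 2152593729792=5.71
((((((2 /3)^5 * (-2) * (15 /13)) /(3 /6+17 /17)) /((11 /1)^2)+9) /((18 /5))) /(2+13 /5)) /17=0.03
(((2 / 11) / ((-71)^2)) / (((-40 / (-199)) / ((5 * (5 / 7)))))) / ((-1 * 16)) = -995 / 24842048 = -0.00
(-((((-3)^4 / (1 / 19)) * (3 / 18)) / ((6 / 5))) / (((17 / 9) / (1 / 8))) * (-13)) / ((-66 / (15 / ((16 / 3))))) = -1500525 / 191488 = -7.84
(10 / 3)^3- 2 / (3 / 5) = 910 / 27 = 33.70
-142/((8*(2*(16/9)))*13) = -639/1664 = -0.38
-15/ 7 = -2.14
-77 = -77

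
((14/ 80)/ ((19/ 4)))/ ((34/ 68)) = 7/ 95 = 0.07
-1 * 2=-2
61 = 61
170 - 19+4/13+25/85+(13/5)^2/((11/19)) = 9923231/60775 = 163.28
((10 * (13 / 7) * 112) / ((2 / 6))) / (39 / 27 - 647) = -9.67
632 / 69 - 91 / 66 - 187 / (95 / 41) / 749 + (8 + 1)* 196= 63788072253 / 36004430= 1771.67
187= 187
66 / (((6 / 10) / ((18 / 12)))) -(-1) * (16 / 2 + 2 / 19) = 3289 / 19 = 173.11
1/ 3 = 0.33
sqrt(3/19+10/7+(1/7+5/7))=5 * sqrt(1729)/133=1.56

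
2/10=1/5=0.20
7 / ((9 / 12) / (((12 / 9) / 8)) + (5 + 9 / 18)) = 7 / 10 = 0.70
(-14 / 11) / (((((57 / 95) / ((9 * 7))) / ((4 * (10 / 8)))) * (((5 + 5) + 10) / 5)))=-3675 / 22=-167.05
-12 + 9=-3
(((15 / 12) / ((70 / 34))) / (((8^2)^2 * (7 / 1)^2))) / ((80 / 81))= 1377 / 449576960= 0.00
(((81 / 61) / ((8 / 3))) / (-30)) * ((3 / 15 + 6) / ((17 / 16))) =-2511 / 25925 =-0.10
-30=-30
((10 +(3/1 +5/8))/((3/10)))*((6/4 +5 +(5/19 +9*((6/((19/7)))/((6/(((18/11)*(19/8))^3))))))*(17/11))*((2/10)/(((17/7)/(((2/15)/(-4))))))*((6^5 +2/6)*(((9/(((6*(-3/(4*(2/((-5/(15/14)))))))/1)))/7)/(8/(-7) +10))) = -4171.74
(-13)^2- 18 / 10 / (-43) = 36344 / 215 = 169.04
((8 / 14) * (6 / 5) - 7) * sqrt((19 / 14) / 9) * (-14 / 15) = 221 * sqrt(266) / 1575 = 2.29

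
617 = 617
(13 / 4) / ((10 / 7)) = 91 / 40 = 2.28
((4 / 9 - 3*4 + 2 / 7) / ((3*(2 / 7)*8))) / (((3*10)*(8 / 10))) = -0.07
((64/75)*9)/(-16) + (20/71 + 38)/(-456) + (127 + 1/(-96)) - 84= 42.43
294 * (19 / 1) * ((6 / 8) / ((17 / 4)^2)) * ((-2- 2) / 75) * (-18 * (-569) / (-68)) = 228847248 / 122825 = 1863.20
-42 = -42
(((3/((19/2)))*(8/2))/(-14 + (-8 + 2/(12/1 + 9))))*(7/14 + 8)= -1071/2185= -0.49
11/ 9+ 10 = 101/ 9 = 11.22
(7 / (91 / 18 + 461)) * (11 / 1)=1386 / 8389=0.17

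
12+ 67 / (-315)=3713 / 315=11.79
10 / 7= 1.43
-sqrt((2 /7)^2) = -2 /7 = -0.29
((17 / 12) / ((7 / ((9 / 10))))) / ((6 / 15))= 51 / 112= 0.46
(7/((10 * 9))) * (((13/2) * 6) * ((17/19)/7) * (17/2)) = 3757/1140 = 3.30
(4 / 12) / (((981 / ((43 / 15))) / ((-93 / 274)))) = -1333 / 4031910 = -0.00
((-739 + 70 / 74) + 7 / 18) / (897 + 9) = -491285 / 603396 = -0.81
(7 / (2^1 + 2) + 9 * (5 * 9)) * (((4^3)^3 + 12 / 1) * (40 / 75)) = 853055624 / 15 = 56870374.93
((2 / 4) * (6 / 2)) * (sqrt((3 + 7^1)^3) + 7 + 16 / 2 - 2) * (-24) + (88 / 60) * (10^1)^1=-360 * sqrt(10) - 1360 / 3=-1591.75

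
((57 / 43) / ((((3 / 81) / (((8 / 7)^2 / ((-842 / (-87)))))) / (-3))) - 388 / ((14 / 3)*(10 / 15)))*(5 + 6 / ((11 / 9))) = -1379.39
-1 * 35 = -35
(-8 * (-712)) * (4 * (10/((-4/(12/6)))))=-113920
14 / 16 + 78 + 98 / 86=27525 / 344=80.01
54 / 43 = 1.26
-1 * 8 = -8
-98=-98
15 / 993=5 / 331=0.02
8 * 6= 48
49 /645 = 0.08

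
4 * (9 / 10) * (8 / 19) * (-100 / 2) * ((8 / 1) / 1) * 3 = -34560 / 19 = -1818.95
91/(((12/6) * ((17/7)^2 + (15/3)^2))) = 4459/3028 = 1.47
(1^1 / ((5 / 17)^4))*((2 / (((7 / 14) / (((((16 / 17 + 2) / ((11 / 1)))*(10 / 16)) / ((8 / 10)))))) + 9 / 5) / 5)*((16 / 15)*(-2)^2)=774839056 / 2578125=300.54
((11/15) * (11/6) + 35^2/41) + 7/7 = 118901/3690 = 32.22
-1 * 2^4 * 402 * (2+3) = -32160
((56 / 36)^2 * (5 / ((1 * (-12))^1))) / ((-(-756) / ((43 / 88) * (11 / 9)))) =-1505 / 1889568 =-0.00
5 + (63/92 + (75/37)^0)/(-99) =45385/9108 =4.98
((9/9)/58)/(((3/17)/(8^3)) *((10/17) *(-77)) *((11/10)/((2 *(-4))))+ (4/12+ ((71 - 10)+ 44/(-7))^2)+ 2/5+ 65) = 435025920/77192972255239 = 0.00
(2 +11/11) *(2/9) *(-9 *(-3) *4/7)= 72/7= 10.29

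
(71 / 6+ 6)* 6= 107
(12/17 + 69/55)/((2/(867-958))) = -89.20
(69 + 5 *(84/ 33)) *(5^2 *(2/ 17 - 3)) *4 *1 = -4405100/ 187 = -23556.68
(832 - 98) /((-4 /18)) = -3303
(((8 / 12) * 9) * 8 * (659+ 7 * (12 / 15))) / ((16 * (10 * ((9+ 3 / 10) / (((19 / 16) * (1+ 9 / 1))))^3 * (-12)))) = -14245285625 / 411830784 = -34.59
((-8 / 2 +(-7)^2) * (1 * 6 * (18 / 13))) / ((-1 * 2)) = -2430 / 13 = -186.92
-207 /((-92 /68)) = 153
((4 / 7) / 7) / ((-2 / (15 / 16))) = -15 / 392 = -0.04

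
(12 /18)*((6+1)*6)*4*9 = 1008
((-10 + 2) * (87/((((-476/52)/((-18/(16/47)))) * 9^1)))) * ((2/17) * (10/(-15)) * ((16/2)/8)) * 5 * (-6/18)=-354380/6069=-58.39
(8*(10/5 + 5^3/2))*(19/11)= 891.27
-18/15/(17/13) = -78/85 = -0.92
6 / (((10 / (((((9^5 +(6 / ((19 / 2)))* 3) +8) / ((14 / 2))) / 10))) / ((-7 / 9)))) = -1122119 / 2850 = -393.73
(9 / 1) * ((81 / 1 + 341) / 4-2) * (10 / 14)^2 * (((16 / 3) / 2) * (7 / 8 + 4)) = 6178.32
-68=-68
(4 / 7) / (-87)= -4 / 609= -0.01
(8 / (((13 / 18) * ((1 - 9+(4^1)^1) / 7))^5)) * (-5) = 4962182715 / 1485172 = 3341.15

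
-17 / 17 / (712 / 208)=-26 / 89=-0.29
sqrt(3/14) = sqrt(42)/14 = 0.46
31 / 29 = 1.07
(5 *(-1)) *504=-2520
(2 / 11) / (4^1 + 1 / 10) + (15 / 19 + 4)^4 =30929913831 / 58774771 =526.24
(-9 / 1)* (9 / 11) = -81 / 11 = -7.36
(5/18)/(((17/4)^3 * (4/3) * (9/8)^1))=320/132651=0.00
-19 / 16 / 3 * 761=-14459 / 48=-301.23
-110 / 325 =-22 / 65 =-0.34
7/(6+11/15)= 105/101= 1.04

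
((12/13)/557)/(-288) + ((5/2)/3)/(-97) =-0.01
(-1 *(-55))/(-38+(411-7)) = 55/366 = 0.15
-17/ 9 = -1.89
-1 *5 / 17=-5 / 17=-0.29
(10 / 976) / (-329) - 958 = -958.00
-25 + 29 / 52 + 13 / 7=-8221 / 364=-22.59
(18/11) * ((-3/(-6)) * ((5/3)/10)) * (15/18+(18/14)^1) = 89/308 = 0.29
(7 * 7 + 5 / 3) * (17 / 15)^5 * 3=215818264 / 759375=284.21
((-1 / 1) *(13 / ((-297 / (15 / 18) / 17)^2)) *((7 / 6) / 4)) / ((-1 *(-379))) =-657475 / 28884566304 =-0.00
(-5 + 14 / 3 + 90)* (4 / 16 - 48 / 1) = -51379 / 12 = -4281.58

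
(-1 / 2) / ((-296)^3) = 1 / 51868672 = 0.00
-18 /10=-9 /5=-1.80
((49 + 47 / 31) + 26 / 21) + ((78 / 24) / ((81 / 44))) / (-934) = 849613825 / 16416918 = 51.75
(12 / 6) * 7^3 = 686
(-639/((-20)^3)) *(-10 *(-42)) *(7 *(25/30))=31311/160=195.69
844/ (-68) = -12.41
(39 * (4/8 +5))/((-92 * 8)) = -429/1472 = -0.29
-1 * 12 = -12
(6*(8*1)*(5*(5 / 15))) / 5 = 16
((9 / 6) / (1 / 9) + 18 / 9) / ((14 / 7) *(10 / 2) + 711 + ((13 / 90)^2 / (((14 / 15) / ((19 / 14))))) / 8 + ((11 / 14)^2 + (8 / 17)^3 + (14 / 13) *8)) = 119746710720 / 5642316192137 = 0.02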